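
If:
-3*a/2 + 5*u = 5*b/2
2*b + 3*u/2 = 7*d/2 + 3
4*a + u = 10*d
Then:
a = 103*u/52 - 15/13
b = 211*u/260 + 9/13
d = 58*u/65 - 6/13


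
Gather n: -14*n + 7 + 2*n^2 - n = 2*n^2 - 15*n + 7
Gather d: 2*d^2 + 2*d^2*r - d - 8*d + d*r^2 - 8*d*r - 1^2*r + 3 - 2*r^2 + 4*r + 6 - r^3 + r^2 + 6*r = d^2*(2*r + 2) + d*(r^2 - 8*r - 9) - r^3 - r^2 + 9*r + 9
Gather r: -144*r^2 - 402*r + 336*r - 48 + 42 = -144*r^2 - 66*r - 6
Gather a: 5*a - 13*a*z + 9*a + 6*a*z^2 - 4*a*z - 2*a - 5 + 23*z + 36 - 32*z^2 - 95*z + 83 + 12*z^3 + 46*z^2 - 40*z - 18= a*(6*z^2 - 17*z + 12) + 12*z^3 + 14*z^2 - 112*z + 96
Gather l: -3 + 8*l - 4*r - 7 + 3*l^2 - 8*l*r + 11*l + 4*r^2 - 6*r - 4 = 3*l^2 + l*(19 - 8*r) + 4*r^2 - 10*r - 14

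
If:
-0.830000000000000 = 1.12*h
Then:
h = -0.74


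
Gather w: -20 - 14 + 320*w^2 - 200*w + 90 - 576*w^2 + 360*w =-256*w^2 + 160*w + 56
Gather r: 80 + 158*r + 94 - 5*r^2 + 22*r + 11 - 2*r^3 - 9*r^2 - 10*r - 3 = -2*r^3 - 14*r^2 + 170*r + 182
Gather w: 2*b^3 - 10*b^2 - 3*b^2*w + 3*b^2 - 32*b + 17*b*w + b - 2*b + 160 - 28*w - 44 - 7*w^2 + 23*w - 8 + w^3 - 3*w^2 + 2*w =2*b^3 - 7*b^2 - 33*b + w^3 - 10*w^2 + w*(-3*b^2 + 17*b - 3) + 108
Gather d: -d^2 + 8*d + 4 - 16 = -d^2 + 8*d - 12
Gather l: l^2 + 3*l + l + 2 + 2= l^2 + 4*l + 4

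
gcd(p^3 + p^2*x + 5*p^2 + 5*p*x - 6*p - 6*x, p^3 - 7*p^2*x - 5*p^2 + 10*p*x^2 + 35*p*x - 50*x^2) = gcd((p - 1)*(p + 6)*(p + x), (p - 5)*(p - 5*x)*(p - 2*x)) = 1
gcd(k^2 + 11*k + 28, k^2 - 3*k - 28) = k + 4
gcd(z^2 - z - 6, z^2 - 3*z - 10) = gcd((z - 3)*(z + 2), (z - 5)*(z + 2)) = z + 2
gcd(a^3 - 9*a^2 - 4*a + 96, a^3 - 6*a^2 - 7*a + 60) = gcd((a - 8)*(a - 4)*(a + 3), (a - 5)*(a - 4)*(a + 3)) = a^2 - a - 12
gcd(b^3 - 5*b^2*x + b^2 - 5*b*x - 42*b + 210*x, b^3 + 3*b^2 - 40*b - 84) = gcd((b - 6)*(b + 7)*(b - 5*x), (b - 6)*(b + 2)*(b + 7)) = b^2 + b - 42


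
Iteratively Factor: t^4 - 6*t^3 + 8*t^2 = (t)*(t^3 - 6*t^2 + 8*t) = t^2*(t^2 - 6*t + 8) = t^2*(t - 2)*(t - 4)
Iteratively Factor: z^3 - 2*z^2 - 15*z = (z - 5)*(z^2 + 3*z) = z*(z - 5)*(z + 3)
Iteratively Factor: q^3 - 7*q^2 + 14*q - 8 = (q - 2)*(q^2 - 5*q + 4) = (q - 2)*(q - 1)*(q - 4)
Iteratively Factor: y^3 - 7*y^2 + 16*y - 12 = (y - 2)*(y^2 - 5*y + 6) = (y - 2)^2*(y - 3)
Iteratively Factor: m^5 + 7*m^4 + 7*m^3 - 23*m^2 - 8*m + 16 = (m + 1)*(m^4 + 6*m^3 + m^2 - 24*m + 16) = (m - 1)*(m + 1)*(m^3 + 7*m^2 + 8*m - 16) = (m - 1)*(m + 1)*(m + 4)*(m^2 + 3*m - 4) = (m - 1)*(m + 1)*(m + 4)^2*(m - 1)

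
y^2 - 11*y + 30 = (y - 6)*(y - 5)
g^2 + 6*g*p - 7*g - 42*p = (g - 7)*(g + 6*p)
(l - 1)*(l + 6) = l^2 + 5*l - 6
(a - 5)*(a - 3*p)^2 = a^3 - 6*a^2*p - 5*a^2 + 9*a*p^2 + 30*a*p - 45*p^2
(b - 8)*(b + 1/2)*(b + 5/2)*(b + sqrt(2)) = b^4 - 5*b^3 + sqrt(2)*b^3 - 91*b^2/4 - 5*sqrt(2)*b^2 - 91*sqrt(2)*b/4 - 10*b - 10*sqrt(2)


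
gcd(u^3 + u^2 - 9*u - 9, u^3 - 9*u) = u^2 - 9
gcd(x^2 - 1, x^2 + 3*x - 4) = x - 1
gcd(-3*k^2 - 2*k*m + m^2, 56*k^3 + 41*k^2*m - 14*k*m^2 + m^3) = k + m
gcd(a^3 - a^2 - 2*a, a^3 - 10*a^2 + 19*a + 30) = a + 1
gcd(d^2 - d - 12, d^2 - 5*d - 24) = d + 3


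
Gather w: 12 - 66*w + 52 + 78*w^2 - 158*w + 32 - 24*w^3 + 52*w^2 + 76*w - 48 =-24*w^3 + 130*w^2 - 148*w + 48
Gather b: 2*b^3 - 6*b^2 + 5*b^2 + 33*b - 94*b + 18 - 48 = 2*b^3 - b^2 - 61*b - 30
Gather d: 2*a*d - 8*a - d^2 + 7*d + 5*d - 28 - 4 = -8*a - d^2 + d*(2*a + 12) - 32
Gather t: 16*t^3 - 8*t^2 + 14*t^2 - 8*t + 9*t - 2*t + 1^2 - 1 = 16*t^3 + 6*t^2 - t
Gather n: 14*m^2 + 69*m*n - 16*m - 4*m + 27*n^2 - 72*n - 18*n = 14*m^2 - 20*m + 27*n^2 + n*(69*m - 90)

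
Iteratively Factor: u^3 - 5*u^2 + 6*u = (u - 2)*(u^2 - 3*u) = u*(u - 2)*(u - 3)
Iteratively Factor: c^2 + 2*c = (c)*(c + 2)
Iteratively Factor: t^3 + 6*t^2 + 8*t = (t)*(t^2 + 6*t + 8) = t*(t + 2)*(t + 4)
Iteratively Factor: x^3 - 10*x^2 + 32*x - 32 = (x - 2)*(x^2 - 8*x + 16) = (x - 4)*(x - 2)*(x - 4)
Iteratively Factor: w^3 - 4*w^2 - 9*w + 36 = (w - 4)*(w^2 - 9) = (w - 4)*(w - 3)*(w + 3)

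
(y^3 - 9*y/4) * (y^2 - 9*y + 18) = y^5 - 9*y^4 + 63*y^3/4 + 81*y^2/4 - 81*y/2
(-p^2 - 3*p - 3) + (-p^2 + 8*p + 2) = -2*p^2 + 5*p - 1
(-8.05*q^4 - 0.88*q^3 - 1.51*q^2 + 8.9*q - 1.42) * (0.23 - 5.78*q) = 46.529*q^5 + 3.2349*q^4 + 8.5254*q^3 - 51.7893*q^2 + 10.2546*q - 0.3266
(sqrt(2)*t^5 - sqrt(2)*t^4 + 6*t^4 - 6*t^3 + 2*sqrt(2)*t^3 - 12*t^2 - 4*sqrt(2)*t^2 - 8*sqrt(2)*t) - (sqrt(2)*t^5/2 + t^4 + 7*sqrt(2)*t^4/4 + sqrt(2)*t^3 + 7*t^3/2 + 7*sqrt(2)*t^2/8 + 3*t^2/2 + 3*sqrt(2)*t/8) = sqrt(2)*t^5/2 - 11*sqrt(2)*t^4/4 + 5*t^4 - 19*t^3/2 + sqrt(2)*t^3 - 27*t^2/2 - 39*sqrt(2)*t^2/8 - 67*sqrt(2)*t/8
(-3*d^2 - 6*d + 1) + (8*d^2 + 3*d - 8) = 5*d^2 - 3*d - 7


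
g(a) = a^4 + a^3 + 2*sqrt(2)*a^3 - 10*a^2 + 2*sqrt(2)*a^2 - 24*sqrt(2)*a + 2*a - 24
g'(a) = 4*a^3 + 3*a^2 + 6*sqrt(2)*a^2 - 20*a + 4*sqrt(2)*a - 24*sqrt(2) + 2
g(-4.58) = 44.06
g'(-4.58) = -109.62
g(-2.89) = -14.24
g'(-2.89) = 8.89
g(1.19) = -63.71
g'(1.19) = -26.00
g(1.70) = -71.86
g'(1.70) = -3.48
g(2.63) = -40.12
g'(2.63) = 82.54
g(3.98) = 227.55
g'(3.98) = 345.08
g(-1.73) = -1.07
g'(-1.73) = 6.54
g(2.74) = -30.24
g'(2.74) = 97.27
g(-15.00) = 36545.57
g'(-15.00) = -10732.61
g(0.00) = -24.00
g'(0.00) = -31.94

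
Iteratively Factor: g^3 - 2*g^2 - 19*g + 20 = (g - 1)*(g^2 - g - 20) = (g - 1)*(g + 4)*(g - 5)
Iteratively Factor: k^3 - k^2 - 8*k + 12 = (k + 3)*(k^2 - 4*k + 4) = (k - 2)*(k + 3)*(k - 2)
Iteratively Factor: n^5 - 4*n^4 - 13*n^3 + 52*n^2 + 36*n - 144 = (n - 4)*(n^4 - 13*n^2 + 36) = (n - 4)*(n - 2)*(n^3 + 2*n^2 - 9*n - 18) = (n - 4)*(n - 2)*(n + 3)*(n^2 - n - 6) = (n - 4)*(n - 2)*(n + 2)*(n + 3)*(n - 3)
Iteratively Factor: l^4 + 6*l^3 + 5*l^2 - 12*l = (l + 4)*(l^3 + 2*l^2 - 3*l) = l*(l + 4)*(l^2 + 2*l - 3) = l*(l + 3)*(l + 4)*(l - 1)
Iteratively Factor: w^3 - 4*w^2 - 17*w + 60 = (w - 5)*(w^2 + w - 12) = (w - 5)*(w - 3)*(w + 4)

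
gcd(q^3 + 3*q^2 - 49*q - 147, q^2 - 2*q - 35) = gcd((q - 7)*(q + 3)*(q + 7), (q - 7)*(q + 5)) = q - 7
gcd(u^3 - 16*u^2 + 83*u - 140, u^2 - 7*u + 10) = u - 5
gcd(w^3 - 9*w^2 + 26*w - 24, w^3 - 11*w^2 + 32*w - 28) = w - 2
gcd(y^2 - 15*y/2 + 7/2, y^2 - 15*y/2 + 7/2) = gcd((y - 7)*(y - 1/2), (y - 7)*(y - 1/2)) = y^2 - 15*y/2 + 7/2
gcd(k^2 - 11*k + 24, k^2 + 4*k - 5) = 1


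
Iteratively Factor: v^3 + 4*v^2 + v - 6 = (v + 2)*(v^2 + 2*v - 3) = (v + 2)*(v + 3)*(v - 1)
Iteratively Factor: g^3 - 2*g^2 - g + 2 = (g - 1)*(g^2 - g - 2) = (g - 2)*(g - 1)*(g + 1)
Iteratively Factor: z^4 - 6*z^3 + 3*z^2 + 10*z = (z)*(z^3 - 6*z^2 + 3*z + 10) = z*(z - 2)*(z^2 - 4*z - 5) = z*(z - 5)*(z - 2)*(z + 1)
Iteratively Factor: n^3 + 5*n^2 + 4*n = (n + 4)*(n^2 + n) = n*(n + 4)*(n + 1)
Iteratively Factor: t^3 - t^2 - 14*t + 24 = (t - 3)*(t^2 + 2*t - 8) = (t - 3)*(t + 4)*(t - 2)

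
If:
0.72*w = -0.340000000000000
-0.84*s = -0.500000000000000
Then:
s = 0.60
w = -0.47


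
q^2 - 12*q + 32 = (q - 8)*(q - 4)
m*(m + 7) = m^2 + 7*m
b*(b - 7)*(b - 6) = b^3 - 13*b^2 + 42*b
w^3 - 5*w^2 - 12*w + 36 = (w - 6)*(w - 2)*(w + 3)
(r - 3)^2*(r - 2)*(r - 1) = r^4 - 9*r^3 + 29*r^2 - 39*r + 18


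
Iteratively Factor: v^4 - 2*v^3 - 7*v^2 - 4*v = (v + 1)*(v^3 - 3*v^2 - 4*v) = (v + 1)^2*(v^2 - 4*v) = (v - 4)*(v + 1)^2*(v)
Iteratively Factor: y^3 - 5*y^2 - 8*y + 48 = (y + 3)*(y^2 - 8*y + 16) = (y - 4)*(y + 3)*(y - 4)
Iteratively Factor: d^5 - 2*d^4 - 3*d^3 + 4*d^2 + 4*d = (d + 1)*(d^4 - 3*d^3 + 4*d) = (d - 2)*(d + 1)*(d^3 - d^2 - 2*d) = (d - 2)^2*(d + 1)*(d^2 + d) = (d - 2)^2*(d + 1)^2*(d)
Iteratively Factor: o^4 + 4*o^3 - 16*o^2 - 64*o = (o)*(o^3 + 4*o^2 - 16*o - 64) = o*(o + 4)*(o^2 - 16) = o*(o - 4)*(o + 4)*(o + 4)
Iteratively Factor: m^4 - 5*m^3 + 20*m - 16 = (m - 4)*(m^3 - m^2 - 4*m + 4) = (m - 4)*(m - 1)*(m^2 - 4) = (m - 4)*(m - 2)*(m - 1)*(m + 2)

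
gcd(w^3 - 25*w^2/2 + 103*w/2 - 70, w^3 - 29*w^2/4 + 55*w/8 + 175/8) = w^2 - 17*w/2 + 35/2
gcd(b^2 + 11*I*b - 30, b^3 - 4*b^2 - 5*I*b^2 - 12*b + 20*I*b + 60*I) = 1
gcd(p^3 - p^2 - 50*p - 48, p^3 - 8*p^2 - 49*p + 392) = p - 8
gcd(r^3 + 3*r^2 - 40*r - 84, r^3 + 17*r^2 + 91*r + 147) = r + 7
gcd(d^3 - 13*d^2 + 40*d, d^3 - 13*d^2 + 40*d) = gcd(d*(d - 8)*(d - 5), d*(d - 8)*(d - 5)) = d^3 - 13*d^2 + 40*d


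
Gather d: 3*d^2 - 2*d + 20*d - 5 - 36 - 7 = 3*d^2 + 18*d - 48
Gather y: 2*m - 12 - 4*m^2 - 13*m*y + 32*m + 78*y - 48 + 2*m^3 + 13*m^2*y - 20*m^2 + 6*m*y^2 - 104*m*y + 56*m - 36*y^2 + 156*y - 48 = 2*m^3 - 24*m^2 + 90*m + y^2*(6*m - 36) + y*(13*m^2 - 117*m + 234) - 108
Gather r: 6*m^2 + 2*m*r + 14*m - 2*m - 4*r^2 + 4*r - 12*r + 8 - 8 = 6*m^2 + 12*m - 4*r^2 + r*(2*m - 8)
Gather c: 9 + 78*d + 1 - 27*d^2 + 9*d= -27*d^2 + 87*d + 10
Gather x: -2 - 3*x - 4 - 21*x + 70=64 - 24*x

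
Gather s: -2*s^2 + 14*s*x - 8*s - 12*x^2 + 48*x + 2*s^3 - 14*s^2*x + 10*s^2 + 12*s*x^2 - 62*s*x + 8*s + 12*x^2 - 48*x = 2*s^3 + s^2*(8 - 14*x) + s*(12*x^2 - 48*x)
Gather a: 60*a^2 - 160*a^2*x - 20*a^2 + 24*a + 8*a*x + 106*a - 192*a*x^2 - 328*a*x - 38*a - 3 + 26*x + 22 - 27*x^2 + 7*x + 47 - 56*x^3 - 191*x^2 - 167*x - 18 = a^2*(40 - 160*x) + a*(-192*x^2 - 320*x + 92) - 56*x^3 - 218*x^2 - 134*x + 48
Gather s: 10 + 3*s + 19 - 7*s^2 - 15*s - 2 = -7*s^2 - 12*s + 27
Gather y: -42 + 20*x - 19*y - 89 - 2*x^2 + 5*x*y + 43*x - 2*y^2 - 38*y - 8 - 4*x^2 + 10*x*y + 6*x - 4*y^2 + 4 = -6*x^2 + 69*x - 6*y^2 + y*(15*x - 57) - 135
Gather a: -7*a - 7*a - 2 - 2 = -14*a - 4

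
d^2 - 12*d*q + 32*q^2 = (d - 8*q)*(d - 4*q)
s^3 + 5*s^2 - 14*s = s*(s - 2)*(s + 7)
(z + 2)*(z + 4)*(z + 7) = z^3 + 13*z^2 + 50*z + 56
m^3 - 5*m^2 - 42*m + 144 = (m - 8)*(m - 3)*(m + 6)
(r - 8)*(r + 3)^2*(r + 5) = r^4 + 3*r^3 - 49*r^2 - 267*r - 360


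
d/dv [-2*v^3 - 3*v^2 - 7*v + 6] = -6*v^2 - 6*v - 7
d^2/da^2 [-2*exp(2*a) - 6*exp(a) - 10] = (-8*exp(a) - 6)*exp(a)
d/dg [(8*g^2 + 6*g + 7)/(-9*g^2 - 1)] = 2*(27*g^2 + 55*g - 3)/(81*g^4 + 18*g^2 + 1)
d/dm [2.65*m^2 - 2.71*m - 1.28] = 5.3*m - 2.71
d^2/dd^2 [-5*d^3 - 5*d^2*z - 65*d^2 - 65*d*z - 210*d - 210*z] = -30*d - 10*z - 130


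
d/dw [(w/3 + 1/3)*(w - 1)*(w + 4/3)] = w^2 + 8*w/9 - 1/3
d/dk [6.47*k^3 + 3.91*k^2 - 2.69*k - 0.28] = 19.41*k^2 + 7.82*k - 2.69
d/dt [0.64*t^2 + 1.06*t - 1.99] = 1.28*t + 1.06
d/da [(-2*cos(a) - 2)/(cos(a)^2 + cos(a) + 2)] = 2*(sin(a)^2 - 2*cos(a))*sin(a)/(cos(a)^2 + cos(a) + 2)^2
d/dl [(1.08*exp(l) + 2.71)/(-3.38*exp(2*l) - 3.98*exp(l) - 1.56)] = (3.6504*exp(2*l) + 18.3196*exp(l) + 9.101)*exp(l)/(11.4244*exp(4*l) + 26.9048*exp(3*l) + 26.386*exp(2*l) + 12.4176*exp(l) + 2.4336)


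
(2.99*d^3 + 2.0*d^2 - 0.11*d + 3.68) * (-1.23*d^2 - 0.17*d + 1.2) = -3.6777*d^5 - 2.9683*d^4 + 3.3833*d^3 - 2.1077*d^2 - 0.7576*d + 4.416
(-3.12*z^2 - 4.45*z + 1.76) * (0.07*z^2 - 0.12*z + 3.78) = -0.2184*z^4 + 0.0629*z^3 - 11.1364*z^2 - 17.0322*z + 6.6528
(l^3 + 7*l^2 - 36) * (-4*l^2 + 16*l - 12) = -4*l^5 - 12*l^4 + 100*l^3 + 60*l^2 - 576*l + 432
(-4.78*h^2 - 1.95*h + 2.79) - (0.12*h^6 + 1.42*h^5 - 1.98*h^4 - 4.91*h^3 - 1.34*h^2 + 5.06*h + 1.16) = -0.12*h^6 - 1.42*h^5 + 1.98*h^4 + 4.91*h^3 - 3.44*h^2 - 7.01*h + 1.63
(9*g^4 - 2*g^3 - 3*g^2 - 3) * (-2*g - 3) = -18*g^5 - 23*g^4 + 12*g^3 + 9*g^2 + 6*g + 9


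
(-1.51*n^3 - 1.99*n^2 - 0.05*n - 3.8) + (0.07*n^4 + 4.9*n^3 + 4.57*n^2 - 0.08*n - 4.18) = 0.07*n^4 + 3.39*n^3 + 2.58*n^2 - 0.13*n - 7.98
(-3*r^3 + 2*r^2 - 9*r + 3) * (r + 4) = -3*r^4 - 10*r^3 - r^2 - 33*r + 12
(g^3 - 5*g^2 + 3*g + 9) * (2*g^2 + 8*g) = 2*g^5 - 2*g^4 - 34*g^3 + 42*g^2 + 72*g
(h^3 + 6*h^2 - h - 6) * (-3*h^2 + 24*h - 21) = -3*h^5 + 6*h^4 + 126*h^3 - 132*h^2 - 123*h + 126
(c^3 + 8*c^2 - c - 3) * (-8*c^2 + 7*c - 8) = -8*c^5 - 57*c^4 + 56*c^3 - 47*c^2 - 13*c + 24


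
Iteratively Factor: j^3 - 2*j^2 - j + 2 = (j + 1)*(j^2 - 3*j + 2) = (j - 2)*(j + 1)*(j - 1)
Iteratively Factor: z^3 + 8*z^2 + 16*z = (z)*(z^2 + 8*z + 16) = z*(z + 4)*(z + 4)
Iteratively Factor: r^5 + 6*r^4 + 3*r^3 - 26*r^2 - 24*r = (r + 4)*(r^4 + 2*r^3 - 5*r^2 - 6*r) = r*(r + 4)*(r^3 + 2*r^2 - 5*r - 6) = r*(r + 3)*(r + 4)*(r^2 - r - 2) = r*(r - 2)*(r + 3)*(r + 4)*(r + 1)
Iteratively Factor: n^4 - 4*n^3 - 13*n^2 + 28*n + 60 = (n - 5)*(n^3 + n^2 - 8*n - 12) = (n - 5)*(n - 3)*(n^2 + 4*n + 4) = (n - 5)*(n - 3)*(n + 2)*(n + 2)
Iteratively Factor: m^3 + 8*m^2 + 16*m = (m + 4)*(m^2 + 4*m) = (m + 4)^2*(m)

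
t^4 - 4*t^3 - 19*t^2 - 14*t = t*(t - 7)*(t + 1)*(t + 2)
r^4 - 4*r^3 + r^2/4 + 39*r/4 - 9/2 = (r - 3)*(r - 2)*(r - 1/2)*(r + 3/2)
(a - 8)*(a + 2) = a^2 - 6*a - 16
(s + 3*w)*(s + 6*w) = s^2 + 9*s*w + 18*w^2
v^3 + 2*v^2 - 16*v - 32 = (v - 4)*(v + 2)*(v + 4)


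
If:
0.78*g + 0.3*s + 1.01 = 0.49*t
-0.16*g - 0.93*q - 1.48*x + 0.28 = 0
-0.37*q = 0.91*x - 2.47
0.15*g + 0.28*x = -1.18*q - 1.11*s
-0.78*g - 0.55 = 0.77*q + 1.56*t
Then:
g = -1.49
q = -10.66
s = 9.75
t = 5.65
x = 7.05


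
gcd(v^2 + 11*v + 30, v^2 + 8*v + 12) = v + 6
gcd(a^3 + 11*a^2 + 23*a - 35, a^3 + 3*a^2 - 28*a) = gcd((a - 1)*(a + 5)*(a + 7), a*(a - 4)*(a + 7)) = a + 7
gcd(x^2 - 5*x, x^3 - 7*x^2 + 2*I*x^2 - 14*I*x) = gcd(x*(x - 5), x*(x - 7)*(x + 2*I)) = x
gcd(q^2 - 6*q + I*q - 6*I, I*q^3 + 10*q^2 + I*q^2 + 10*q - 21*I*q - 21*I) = 1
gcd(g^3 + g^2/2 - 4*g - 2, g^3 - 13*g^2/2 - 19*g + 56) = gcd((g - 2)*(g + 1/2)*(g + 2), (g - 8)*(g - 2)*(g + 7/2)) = g - 2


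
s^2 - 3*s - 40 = (s - 8)*(s + 5)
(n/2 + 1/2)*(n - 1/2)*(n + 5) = n^3/2 + 11*n^2/4 + n - 5/4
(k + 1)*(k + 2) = k^2 + 3*k + 2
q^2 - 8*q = q*(q - 8)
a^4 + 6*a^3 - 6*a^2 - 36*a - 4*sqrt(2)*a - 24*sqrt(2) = (a + 6)*(a - 2*sqrt(2))*(a + sqrt(2))^2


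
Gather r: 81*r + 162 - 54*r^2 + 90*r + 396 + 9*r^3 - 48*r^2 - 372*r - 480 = 9*r^3 - 102*r^2 - 201*r + 78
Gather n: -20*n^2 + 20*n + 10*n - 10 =-20*n^2 + 30*n - 10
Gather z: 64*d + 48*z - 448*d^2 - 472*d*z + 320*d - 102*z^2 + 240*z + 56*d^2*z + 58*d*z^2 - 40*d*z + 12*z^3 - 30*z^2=-448*d^2 + 384*d + 12*z^3 + z^2*(58*d - 132) + z*(56*d^2 - 512*d + 288)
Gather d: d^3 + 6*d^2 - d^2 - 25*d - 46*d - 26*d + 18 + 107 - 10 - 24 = d^3 + 5*d^2 - 97*d + 91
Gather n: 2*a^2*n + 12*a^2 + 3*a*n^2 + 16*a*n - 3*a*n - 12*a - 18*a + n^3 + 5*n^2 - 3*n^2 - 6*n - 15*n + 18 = 12*a^2 - 30*a + n^3 + n^2*(3*a + 2) + n*(2*a^2 + 13*a - 21) + 18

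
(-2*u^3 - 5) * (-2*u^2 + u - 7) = 4*u^5 - 2*u^4 + 14*u^3 + 10*u^2 - 5*u + 35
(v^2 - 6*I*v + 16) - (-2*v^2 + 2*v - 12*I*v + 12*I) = 3*v^2 - 2*v + 6*I*v + 16 - 12*I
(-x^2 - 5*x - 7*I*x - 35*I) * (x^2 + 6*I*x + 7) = -x^4 - 5*x^3 - 13*I*x^3 + 35*x^2 - 65*I*x^2 + 175*x - 49*I*x - 245*I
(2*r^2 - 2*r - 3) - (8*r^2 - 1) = -6*r^2 - 2*r - 2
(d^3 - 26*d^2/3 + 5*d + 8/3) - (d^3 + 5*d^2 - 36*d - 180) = -41*d^2/3 + 41*d + 548/3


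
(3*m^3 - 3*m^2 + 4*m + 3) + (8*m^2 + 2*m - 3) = 3*m^3 + 5*m^2 + 6*m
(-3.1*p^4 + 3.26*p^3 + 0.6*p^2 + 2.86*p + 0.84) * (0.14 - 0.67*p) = 2.077*p^5 - 2.6182*p^4 + 0.0544*p^3 - 1.8322*p^2 - 0.1624*p + 0.1176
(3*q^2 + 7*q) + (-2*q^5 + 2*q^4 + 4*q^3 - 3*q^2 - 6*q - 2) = -2*q^5 + 2*q^4 + 4*q^3 + q - 2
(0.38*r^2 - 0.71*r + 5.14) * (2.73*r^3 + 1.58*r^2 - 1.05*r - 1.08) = 1.0374*r^5 - 1.3379*r^4 + 12.5114*r^3 + 8.4563*r^2 - 4.6302*r - 5.5512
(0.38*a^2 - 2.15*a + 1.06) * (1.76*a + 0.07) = 0.6688*a^3 - 3.7574*a^2 + 1.7151*a + 0.0742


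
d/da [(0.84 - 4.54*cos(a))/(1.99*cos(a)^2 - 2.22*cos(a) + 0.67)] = (-9.0346*cos(a)^2 + 3.3432*cos(a) + 1.177)*sin(a)/(3.9601*cos(a)^4 - 8.8356*cos(a)^3 + 7.595*cos(a)^2 - 2.9748*cos(a) + 0.4489)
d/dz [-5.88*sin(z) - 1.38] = -5.88*cos(z)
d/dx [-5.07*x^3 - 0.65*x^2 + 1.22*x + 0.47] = -15.21*x^2 - 1.3*x + 1.22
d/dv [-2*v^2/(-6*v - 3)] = 4*v*(v + 1)/(3*(4*v^2 + 4*v + 1))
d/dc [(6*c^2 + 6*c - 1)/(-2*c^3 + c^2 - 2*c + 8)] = 2*(6*c^4 + 12*c^3 - 12*c^2 + 49*c + 23)/(4*c^6 - 4*c^5 + 9*c^4 - 36*c^3 + 20*c^2 - 32*c + 64)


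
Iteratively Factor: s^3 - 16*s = (s)*(s^2 - 16) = s*(s + 4)*(s - 4)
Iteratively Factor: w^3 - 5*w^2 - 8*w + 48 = (w - 4)*(w^2 - w - 12) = (w - 4)^2*(w + 3)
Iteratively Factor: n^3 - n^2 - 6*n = (n + 2)*(n^2 - 3*n) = n*(n + 2)*(n - 3)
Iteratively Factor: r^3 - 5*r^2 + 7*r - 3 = (r - 3)*(r^2 - 2*r + 1) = (r - 3)*(r - 1)*(r - 1)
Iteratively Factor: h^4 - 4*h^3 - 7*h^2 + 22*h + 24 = (h - 4)*(h^3 - 7*h - 6) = (h - 4)*(h + 1)*(h^2 - h - 6) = (h - 4)*(h - 3)*(h + 1)*(h + 2)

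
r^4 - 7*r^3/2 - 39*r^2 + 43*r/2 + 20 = (r - 8)*(r - 1)*(r + 1/2)*(r + 5)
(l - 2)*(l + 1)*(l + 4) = l^3 + 3*l^2 - 6*l - 8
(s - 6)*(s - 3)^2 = s^3 - 12*s^2 + 45*s - 54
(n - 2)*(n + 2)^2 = n^3 + 2*n^2 - 4*n - 8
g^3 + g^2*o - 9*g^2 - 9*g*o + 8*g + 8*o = (g - 8)*(g - 1)*(g + o)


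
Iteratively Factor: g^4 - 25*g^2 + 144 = (g + 3)*(g^3 - 3*g^2 - 16*g + 48) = (g - 3)*(g + 3)*(g^2 - 16) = (g - 3)*(g + 3)*(g + 4)*(g - 4)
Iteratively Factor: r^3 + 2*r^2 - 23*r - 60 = (r + 3)*(r^2 - r - 20) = (r - 5)*(r + 3)*(r + 4)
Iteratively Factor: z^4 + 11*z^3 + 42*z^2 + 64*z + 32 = (z + 2)*(z^3 + 9*z^2 + 24*z + 16) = (z + 1)*(z + 2)*(z^2 + 8*z + 16) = (z + 1)*(z + 2)*(z + 4)*(z + 4)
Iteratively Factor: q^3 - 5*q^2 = (q)*(q^2 - 5*q) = q^2*(q - 5)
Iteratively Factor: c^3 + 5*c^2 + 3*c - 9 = (c + 3)*(c^2 + 2*c - 3) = (c + 3)^2*(c - 1)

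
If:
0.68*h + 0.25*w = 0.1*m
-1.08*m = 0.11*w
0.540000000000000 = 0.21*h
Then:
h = 2.57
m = 0.68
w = -6.72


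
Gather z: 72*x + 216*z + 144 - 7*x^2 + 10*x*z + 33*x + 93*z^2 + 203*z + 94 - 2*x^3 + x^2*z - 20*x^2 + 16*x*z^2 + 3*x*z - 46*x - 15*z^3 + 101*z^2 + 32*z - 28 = -2*x^3 - 27*x^2 + 59*x - 15*z^3 + z^2*(16*x + 194) + z*(x^2 + 13*x + 451) + 210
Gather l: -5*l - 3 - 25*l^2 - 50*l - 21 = -25*l^2 - 55*l - 24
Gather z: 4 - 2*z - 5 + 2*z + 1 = 0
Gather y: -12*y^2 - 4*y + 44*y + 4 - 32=-12*y^2 + 40*y - 28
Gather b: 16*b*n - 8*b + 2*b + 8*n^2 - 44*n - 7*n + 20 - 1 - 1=b*(16*n - 6) + 8*n^2 - 51*n + 18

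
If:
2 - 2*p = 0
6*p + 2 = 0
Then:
No Solution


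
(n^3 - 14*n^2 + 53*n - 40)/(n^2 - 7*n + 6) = (n^2 - 13*n + 40)/(n - 6)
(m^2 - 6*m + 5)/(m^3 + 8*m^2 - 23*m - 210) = (m - 1)/(m^2 + 13*m + 42)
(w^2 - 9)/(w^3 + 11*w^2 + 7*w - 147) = (w + 3)/(w^2 + 14*w + 49)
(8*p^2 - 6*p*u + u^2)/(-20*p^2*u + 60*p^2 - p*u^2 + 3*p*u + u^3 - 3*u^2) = (-8*p^2 + 6*p*u - u^2)/(20*p^2*u - 60*p^2 + p*u^2 - 3*p*u - u^3 + 3*u^2)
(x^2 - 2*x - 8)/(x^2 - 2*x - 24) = (-x^2 + 2*x + 8)/(-x^2 + 2*x + 24)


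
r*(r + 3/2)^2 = r^3 + 3*r^2 + 9*r/4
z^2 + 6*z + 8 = (z + 2)*(z + 4)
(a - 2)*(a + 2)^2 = a^3 + 2*a^2 - 4*a - 8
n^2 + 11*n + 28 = (n + 4)*(n + 7)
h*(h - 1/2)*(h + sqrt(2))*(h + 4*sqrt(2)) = h^4 - h^3/2 + 5*sqrt(2)*h^3 - 5*sqrt(2)*h^2/2 + 8*h^2 - 4*h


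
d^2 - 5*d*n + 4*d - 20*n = (d + 4)*(d - 5*n)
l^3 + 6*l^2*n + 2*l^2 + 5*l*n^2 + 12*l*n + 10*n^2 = (l + 2)*(l + n)*(l + 5*n)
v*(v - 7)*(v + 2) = v^3 - 5*v^2 - 14*v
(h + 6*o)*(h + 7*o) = h^2 + 13*h*o + 42*o^2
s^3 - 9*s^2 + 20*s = s*(s - 5)*(s - 4)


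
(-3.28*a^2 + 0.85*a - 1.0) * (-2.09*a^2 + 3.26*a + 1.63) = 6.8552*a^4 - 12.4693*a^3 - 0.485399999999999*a^2 - 1.8745*a - 1.63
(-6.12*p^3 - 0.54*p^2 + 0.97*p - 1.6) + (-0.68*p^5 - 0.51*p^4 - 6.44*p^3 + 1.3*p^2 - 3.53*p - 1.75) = -0.68*p^5 - 0.51*p^4 - 12.56*p^3 + 0.76*p^2 - 2.56*p - 3.35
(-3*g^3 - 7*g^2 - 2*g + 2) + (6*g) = -3*g^3 - 7*g^2 + 4*g + 2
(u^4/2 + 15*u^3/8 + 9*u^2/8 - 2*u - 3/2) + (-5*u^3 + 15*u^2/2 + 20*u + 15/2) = u^4/2 - 25*u^3/8 + 69*u^2/8 + 18*u + 6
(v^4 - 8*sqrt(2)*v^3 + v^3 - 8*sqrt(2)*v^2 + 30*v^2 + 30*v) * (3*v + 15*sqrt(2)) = 3*v^5 - 9*sqrt(2)*v^4 + 3*v^4 - 150*v^3 - 9*sqrt(2)*v^3 - 150*v^2 + 450*sqrt(2)*v^2 + 450*sqrt(2)*v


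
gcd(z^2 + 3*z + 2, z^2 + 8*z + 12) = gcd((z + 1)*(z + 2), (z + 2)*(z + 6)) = z + 2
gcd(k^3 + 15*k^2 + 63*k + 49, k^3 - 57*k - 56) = k^2 + 8*k + 7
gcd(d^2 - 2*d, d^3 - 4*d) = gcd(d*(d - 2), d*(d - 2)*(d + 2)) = d^2 - 2*d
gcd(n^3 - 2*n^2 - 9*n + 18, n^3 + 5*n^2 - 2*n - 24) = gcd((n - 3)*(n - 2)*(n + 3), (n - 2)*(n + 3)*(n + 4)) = n^2 + n - 6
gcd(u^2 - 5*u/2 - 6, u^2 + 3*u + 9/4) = u + 3/2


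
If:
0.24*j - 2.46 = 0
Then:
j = 10.25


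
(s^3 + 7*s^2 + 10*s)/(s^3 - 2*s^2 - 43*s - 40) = s*(s + 2)/(s^2 - 7*s - 8)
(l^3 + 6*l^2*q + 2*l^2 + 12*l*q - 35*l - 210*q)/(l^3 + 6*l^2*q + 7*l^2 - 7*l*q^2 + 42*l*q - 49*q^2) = (-l^2 - 6*l*q + 5*l + 30*q)/(-l^2 - 6*l*q + 7*q^2)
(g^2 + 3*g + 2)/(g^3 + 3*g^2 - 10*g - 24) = (g + 1)/(g^2 + g - 12)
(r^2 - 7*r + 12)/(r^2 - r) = (r^2 - 7*r + 12)/(r*(r - 1))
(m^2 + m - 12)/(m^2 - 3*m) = (m + 4)/m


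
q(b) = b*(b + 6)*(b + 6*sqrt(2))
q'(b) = b*(b + 6) + b*(b + 6*sqrt(2)) + (b + 6)*(b + 6*sqrt(2)) = 3*b^2 + 12*b + 12*sqrt(2)*b + 36*sqrt(2)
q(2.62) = 250.81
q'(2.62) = 147.41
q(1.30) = 92.86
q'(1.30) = 93.64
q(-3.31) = -46.08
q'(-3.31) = -12.11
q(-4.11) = -33.99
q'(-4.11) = -17.48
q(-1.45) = -46.42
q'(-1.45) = 15.21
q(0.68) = 41.63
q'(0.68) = 72.00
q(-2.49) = -52.40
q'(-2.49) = -2.62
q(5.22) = 802.70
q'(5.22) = 283.88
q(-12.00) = -253.06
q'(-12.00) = 135.26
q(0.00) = 0.00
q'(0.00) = 50.91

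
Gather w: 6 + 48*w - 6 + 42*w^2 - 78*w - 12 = 42*w^2 - 30*w - 12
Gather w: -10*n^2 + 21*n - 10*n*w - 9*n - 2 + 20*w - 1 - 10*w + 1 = -10*n^2 + 12*n + w*(10 - 10*n) - 2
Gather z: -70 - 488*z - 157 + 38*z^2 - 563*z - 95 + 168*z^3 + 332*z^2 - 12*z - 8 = 168*z^3 + 370*z^2 - 1063*z - 330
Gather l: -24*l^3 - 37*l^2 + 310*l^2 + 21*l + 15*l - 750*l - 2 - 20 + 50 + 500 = -24*l^3 + 273*l^2 - 714*l + 528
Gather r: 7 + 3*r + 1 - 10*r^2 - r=-10*r^2 + 2*r + 8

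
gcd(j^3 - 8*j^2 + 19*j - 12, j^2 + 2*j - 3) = j - 1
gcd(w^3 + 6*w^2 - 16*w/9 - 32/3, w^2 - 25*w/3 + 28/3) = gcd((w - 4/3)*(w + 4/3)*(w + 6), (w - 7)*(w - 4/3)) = w - 4/3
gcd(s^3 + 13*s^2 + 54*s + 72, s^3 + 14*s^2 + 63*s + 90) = s^2 + 9*s + 18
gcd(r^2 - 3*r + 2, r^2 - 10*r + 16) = r - 2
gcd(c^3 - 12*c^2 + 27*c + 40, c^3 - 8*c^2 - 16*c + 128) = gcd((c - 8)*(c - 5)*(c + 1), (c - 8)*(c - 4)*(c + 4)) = c - 8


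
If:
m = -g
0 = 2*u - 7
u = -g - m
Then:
No Solution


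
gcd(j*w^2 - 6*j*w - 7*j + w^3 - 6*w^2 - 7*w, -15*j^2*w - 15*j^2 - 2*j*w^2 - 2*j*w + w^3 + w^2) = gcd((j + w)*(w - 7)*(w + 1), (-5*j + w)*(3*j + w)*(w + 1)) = w + 1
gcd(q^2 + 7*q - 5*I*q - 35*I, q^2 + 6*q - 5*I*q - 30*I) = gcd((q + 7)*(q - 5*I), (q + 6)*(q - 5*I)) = q - 5*I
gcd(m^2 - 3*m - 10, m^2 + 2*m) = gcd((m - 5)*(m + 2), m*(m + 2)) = m + 2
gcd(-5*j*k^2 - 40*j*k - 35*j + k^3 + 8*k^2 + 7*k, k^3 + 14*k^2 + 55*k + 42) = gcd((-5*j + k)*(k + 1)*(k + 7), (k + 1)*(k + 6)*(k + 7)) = k^2 + 8*k + 7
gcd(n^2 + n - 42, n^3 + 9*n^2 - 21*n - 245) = n + 7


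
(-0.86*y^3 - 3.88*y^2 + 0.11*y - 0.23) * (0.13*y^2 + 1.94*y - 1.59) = -0.1118*y^5 - 2.1728*y^4 - 6.1455*y^3 + 6.3527*y^2 - 0.6211*y + 0.3657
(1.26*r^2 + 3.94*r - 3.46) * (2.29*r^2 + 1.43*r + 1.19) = 2.8854*r^4 + 10.8244*r^3 - 0.789800000000001*r^2 - 0.2592*r - 4.1174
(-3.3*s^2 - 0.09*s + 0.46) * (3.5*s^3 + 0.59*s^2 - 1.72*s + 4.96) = -11.55*s^5 - 2.262*s^4 + 7.2329*s^3 - 15.9418*s^2 - 1.2376*s + 2.2816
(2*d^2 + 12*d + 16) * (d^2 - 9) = 2*d^4 + 12*d^3 - 2*d^2 - 108*d - 144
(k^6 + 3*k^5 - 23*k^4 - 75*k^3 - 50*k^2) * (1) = k^6 + 3*k^5 - 23*k^4 - 75*k^3 - 50*k^2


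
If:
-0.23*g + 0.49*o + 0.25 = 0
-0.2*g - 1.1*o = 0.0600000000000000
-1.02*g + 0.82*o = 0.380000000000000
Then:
No Solution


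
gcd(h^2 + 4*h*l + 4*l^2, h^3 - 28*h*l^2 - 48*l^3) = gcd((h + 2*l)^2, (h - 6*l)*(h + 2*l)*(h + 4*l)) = h + 2*l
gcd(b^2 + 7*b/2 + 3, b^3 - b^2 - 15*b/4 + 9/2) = b + 2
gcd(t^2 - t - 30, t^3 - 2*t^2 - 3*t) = 1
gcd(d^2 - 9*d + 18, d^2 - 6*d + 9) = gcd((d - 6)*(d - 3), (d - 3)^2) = d - 3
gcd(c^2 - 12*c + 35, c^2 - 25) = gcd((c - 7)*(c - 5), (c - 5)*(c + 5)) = c - 5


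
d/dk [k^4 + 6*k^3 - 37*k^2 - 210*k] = 4*k^3 + 18*k^2 - 74*k - 210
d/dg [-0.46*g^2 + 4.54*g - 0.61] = 4.54 - 0.92*g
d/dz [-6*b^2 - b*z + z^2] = -b + 2*z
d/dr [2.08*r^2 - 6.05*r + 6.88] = 4.16*r - 6.05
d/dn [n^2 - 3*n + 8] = 2*n - 3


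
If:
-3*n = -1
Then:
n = 1/3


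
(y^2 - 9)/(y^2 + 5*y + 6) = (y - 3)/(y + 2)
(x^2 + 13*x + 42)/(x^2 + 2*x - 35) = (x + 6)/(x - 5)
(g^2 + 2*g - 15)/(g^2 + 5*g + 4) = (g^2 + 2*g - 15)/(g^2 + 5*g + 4)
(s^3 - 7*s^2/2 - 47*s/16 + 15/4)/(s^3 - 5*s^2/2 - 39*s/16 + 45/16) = (s - 4)/(s - 3)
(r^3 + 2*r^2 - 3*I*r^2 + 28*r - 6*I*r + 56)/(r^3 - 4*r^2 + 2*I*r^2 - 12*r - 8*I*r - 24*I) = (r^2 - 3*I*r + 28)/(r^2 + 2*r*(-3 + I) - 12*I)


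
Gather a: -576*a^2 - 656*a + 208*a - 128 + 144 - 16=-576*a^2 - 448*a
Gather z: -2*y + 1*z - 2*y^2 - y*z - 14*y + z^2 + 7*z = -2*y^2 - 16*y + z^2 + z*(8 - y)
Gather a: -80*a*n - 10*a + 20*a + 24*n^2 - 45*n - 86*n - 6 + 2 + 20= a*(10 - 80*n) + 24*n^2 - 131*n + 16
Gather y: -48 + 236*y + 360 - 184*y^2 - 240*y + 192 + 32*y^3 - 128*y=32*y^3 - 184*y^2 - 132*y + 504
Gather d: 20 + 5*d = 5*d + 20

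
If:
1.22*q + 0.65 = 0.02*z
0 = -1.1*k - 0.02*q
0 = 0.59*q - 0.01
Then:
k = -0.00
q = 0.02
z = 33.53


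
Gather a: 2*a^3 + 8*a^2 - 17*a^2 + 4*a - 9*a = 2*a^3 - 9*a^2 - 5*a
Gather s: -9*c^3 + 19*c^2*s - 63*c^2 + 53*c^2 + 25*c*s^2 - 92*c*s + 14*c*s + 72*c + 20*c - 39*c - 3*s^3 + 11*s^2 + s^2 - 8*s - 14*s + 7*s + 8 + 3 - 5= -9*c^3 - 10*c^2 + 53*c - 3*s^3 + s^2*(25*c + 12) + s*(19*c^2 - 78*c - 15) + 6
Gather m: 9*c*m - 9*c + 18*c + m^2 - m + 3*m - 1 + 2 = 9*c + m^2 + m*(9*c + 2) + 1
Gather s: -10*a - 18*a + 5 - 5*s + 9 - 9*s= -28*a - 14*s + 14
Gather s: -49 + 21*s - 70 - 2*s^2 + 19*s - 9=-2*s^2 + 40*s - 128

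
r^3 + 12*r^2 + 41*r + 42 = (r + 2)*(r + 3)*(r + 7)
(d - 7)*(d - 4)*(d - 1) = d^3 - 12*d^2 + 39*d - 28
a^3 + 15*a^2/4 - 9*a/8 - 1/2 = (a - 1/2)*(a + 1/4)*(a + 4)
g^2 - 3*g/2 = g*(g - 3/2)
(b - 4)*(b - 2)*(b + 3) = b^3 - 3*b^2 - 10*b + 24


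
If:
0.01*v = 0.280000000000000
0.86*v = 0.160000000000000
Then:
No Solution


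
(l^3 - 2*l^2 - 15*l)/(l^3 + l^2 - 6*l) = (l - 5)/(l - 2)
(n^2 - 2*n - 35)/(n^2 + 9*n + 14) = (n^2 - 2*n - 35)/(n^2 + 9*n + 14)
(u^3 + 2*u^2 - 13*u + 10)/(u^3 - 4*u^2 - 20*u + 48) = (u^2 + 4*u - 5)/(u^2 - 2*u - 24)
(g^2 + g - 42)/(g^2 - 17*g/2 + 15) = 2*(g + 7)/(2*g - 5)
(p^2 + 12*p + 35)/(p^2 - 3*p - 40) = (p + 7)/(p - 8)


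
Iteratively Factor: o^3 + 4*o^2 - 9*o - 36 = (o - 3)*(o^2 + 7*o + 12) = (o - 3)*(o + 4)*(o + 3)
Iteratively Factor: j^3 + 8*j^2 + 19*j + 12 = (j + 4)*(j^2 + 4*j + 3) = (j + 3)*(j + 4)*(j + 1)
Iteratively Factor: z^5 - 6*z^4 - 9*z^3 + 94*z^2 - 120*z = (z - 2)*(z^4 - 4*z^3 - 17*z^2 + 60*z) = z*(z - 2)*(z^3 - 4*z^2 - 17*z + 60) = z*(z - 2)*(z + 4)*(z^2 - 8*z + 15) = z*(z - 3)*(z - 2)*(z + 4)*(z - 5)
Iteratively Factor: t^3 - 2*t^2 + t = (t - 1)*(t^2 - t) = t*(t - 1)*(t - 1)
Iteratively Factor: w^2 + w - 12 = (w + 4)*(w - 3)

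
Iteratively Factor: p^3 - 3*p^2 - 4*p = (p - 4)*(p^2 + p) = p*(p - 4)*(p + 1)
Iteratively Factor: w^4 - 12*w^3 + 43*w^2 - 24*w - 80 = (w - 5)*(w^3 - 7*w^2 + 8*w + 16) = (w - 5)*(w - 4)*(w^2 - 3*w - 4) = (w - 5)*(w - 4)^2*(w + 1)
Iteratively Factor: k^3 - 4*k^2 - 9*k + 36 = (k - 4)*(k^2 - 9) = (k - 4)*(k + 3)*(k - 3)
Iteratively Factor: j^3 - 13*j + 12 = (j + 4)*(j^2 - 4*j + 3) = (j - 1)*(j + 4)*(j - 3)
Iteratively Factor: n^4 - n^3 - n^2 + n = (n + 1)*(n^3 - 2*n^2 + n) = n*(n + 1)*(n^2 - 2*n + 1) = n*(n - 1)*(n + 1)*(n - 1)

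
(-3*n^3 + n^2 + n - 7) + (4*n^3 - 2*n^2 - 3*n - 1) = n^3 - n^2 - 2*n - 8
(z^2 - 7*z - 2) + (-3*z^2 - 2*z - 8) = -2*z^2 - 9*z - 10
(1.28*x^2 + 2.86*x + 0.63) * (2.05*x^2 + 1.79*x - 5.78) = 2.624*x^4 + 8.1542*x^3 - 0.987500000000001*x^2 - 15.4031*x - 3.6414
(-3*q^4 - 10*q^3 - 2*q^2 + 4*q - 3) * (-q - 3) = 3*q^5 + 19*q^4 + 32*q^3 + 2*q^2 - 9*q + 9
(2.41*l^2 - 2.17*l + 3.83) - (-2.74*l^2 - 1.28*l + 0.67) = 5.15*l^2 - 0.89*l + 3.16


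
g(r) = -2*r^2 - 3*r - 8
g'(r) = -4*r - 3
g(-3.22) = -19.08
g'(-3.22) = 9.88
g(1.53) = -17.27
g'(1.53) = -9.12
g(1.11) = -13.79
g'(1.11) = -7.44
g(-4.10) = -29.32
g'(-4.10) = 13.40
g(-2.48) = -12.86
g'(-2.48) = 6.92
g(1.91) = -21.03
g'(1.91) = -10.64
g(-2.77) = -15.04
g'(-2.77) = 8.08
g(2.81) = -32.22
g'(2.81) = -14.24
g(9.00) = -197.00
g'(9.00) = -39.00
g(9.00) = -197.00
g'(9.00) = -39.00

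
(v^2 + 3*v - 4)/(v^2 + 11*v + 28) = (v - 1)/(v + 7)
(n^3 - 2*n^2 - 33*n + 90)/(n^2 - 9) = (n^2 + n - 30)/(n + 3)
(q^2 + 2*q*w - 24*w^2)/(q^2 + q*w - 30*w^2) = (q - 4*w)/(q - 5*w)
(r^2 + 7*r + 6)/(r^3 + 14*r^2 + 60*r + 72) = (r + 1)/(r^2 + 8*r + 12)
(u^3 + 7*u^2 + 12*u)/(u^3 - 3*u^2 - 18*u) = (u + 4)/(u - 6)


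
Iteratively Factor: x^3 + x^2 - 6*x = (x)*(x^2 + x - 6) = x*(x - 2)*(x + 3)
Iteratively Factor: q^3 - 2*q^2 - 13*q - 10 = (q - 5)*(q^2 + 3*q + 2) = (q - 5)*(q + 1)*(q + 2)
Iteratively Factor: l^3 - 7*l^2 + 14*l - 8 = (l - 1)*(l^2 - 6*l + 8) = (l - 4)*(l - 1)*(l - 2)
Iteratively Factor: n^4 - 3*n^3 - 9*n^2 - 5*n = (n - 5)*(n^3 + 2*n^2 + n) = (n - 5)*(n + 1)*(n^2 + n) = n*(n - 5)*(n + 1)*(n + 1)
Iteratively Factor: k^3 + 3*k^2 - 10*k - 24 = (k + 2)*(k^2 + k - 12) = (k + 2)*(k + 4)*(k - 3)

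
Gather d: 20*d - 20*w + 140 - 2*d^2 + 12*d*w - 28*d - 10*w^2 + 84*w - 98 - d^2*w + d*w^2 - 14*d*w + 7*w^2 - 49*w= d^2*(-w - 2) + d*(w^2 - 2*w - 8) - 3*w^2 + 15*w + 42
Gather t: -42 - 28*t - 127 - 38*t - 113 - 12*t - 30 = -78*t - 312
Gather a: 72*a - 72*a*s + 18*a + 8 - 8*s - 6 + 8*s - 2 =a*(90 - 72*s)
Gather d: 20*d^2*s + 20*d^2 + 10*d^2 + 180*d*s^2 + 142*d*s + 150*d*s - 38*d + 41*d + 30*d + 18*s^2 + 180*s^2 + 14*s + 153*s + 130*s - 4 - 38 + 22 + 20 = d^2*(20*s + 30) + d*(180*s^2 + 292*s + 33) + 198*s^2 + 297*s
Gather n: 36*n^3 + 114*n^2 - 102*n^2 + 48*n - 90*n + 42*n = 36*n^3 + 12*n^2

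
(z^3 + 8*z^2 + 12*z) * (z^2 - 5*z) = z^5 + 3*z^4 - 28*z^3 - 60*z^2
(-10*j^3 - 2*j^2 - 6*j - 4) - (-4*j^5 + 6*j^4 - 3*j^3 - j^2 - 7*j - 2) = 4*j^5 - 6*j^4 - 7*j^3 - j^2 + j - 2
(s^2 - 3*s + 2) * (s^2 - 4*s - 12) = s^4 - 7*s^3 + 2*s^2 + 28*s - 24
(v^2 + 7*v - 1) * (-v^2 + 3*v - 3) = -v^4 - 4*v^3 + 19*v^2 - 24*v + 3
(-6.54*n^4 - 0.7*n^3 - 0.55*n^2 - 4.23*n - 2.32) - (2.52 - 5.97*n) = -6.54*n^4 - 0.7*n^3 - 0.55*n^2 + 1.74*n - 4.84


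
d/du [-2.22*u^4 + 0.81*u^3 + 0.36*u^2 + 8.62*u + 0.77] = -8.88*u^3 + 2.43*u^2 + 0.72*u + 8.62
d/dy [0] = 0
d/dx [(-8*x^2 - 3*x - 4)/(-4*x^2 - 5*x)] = 4*(7*x^2 - 8*x - 5)/(x^2*(16*x^2 + 40*x + 25))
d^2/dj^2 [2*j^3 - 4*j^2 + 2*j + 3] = 12*j - 8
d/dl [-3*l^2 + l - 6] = 1 - 6*l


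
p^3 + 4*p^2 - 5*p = p*(p - 1)*(p + 5)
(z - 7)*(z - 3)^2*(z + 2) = z^4 - 11*z^3 + 25*z^2 + 39*z - 126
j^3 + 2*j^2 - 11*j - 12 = (j - 3)*(j + 1)*(j + 4)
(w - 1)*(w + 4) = w^2 + 3*w - 4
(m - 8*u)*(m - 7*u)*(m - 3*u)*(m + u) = m^4 - 17*m^3*u + 83*m^2*u^2 - 67*m*u^3 - 168*u^4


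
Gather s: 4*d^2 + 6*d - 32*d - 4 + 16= 4*d^2 - 26*d + 12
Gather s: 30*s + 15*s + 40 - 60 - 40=45*s - 60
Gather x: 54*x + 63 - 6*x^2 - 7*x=-6*x^2 + 47*x + 63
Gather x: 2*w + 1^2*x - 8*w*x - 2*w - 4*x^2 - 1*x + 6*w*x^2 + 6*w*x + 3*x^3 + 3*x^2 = -2*w*x + 3*x^3 + x^2*(6*w - 1)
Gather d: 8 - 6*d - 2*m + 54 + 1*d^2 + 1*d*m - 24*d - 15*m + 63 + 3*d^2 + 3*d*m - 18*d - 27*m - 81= 4*d^2 + d*(4*m - 48) - 44*m + 44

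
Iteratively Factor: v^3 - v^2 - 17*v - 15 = (v + 1)*(v^2 - 2*v - 15) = (v - 5)*(v + 1)*(v + 3)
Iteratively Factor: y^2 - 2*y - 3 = (y - 3)*(y + 1)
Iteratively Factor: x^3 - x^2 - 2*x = (x - 2)*(x^2 + x) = x*(x - 2)*(x + 1)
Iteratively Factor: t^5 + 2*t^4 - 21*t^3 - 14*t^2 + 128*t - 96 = (t + 4)*(t^4 - 2*t^3 - 13*t^2 + 38*t - 24) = (t - 3)*(t + 4)*(t^3 + t^2 - 10*t + 8) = (t - 3)*(t - 2)*(t + 4)*(t^2 + 3*t - 4) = (t - 3)*(t - 2)*(t - 1)*(t + 4)*(t + 4)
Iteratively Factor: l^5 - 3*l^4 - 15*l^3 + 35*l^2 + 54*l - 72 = (l + 3)*(l^4 - 6*l^3 + 3*l^2 + 26*l - 24) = (l - 4)*(l + 3)*(l^3 - 2*l^2 - 5*l + 6) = (l - 4)*(l - 1)*(l + 3)*(l^2 - l - 6) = (l - 4)*(l - 3)*(l - 1)*(l + 3)*(l + 2)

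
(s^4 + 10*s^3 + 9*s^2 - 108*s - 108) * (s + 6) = s^5 + 16*s^4 + 69*s^3 - 54*s^2 - 756*s - 648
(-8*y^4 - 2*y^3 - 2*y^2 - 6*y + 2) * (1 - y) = 8*y^5 - 6*y^4 + 4*y^2 - 8*y + 2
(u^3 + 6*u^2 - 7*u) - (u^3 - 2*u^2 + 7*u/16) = 8*u^2 - 119*u/16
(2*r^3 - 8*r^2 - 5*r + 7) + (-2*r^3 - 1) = -8*r^2 - 5*r + 6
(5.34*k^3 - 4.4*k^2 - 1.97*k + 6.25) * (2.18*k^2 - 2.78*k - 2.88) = 11.6412*k^5 - 24.4372*k^4 - 7.4418*k^3 + 31.7736*k^2 - 11.7014*k - 18.0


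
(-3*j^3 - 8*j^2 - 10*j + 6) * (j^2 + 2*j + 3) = -3*j^5 - 14*j^4 - 35*j^3 - 38*j^2 - 18*j + 18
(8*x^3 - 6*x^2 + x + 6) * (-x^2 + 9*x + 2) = -8*x^5 + 78*x^4 - 39*x^3 - 9*x^2 + 56*x + 12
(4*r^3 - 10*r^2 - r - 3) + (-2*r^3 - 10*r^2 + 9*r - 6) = 2*r^3 - 20*r^2 + 8*r - 9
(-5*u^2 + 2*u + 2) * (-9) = 45*u^2 - 18*u - 18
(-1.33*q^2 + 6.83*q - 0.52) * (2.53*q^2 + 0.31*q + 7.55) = -3.3649*q^4 + 16.8676*q^3 - 9.2398*q^2 + 51.4053*q - 3.926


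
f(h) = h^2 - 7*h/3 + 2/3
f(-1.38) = 5.79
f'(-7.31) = -16.95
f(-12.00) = 172.67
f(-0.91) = 3.62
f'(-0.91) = -4.15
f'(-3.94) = -10.21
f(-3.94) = 25.38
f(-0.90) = 3.58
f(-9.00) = 102.67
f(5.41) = 17.31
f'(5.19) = 8.05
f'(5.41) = 8.49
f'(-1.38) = -5.09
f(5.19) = 15.49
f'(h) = 2*h - 7/3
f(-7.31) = 71.16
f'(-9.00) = -20.33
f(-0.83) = 3.29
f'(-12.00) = -26.33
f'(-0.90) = -4.13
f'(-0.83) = -3.99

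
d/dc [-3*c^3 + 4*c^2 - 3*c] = -9*c^2 + 8*c - 3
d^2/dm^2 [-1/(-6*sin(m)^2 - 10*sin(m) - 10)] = (-36*sin(m)^4 - 45*sin(m)^3 + 89*sin(m)^2 + 115*sin(m) + 20)/(2*(3*sin(m)^2 + 5*sin(m) + 5)^3)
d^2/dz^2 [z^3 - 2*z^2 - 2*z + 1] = 6*z - 4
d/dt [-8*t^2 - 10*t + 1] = -16*t - 10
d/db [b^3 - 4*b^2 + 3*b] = 3*b^2 - 8*b + 3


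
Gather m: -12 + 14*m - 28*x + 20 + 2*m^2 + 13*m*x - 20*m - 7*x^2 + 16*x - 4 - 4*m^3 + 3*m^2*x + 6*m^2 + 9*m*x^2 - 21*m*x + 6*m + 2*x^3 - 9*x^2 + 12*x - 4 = -4*m^3 + m^2*(3*x + 8) + m*(9*x^2 - 8*x) + 2*x^3 - 16*x^2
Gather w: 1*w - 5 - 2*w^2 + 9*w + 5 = -2*w^2 + 10*w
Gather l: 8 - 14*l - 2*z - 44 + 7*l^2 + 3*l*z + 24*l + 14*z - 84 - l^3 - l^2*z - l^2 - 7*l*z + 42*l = -l^3 + l^2*(6 - z) + l*(52 - 4*z) + 12*z - 120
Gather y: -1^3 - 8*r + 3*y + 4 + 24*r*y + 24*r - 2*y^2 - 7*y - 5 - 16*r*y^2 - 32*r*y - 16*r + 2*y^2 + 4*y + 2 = -16*r*y^2 - 8*r*y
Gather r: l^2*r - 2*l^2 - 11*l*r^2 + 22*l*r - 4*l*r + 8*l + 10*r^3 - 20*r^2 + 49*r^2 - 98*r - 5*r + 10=-2*l^2 + 8*l + 10*r^3 + r^2*(29 - 11*l) + r*(l^2 + 18*l - 103) + 10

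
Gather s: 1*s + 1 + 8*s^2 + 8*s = 8*s^2 + 9*s + 1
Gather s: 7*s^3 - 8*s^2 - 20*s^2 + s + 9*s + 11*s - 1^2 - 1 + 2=7*s^3 - 28*s^2 + 21*s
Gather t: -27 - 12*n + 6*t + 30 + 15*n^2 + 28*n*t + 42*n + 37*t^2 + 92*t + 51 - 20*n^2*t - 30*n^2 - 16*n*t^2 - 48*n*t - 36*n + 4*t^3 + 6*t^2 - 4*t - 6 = -15*n^2 - 6*n + 4*t^3 + t^2*(43 - 16*n) + t*(-20*n^2 - 20*n + 94) + 48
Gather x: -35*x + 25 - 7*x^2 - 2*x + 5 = -7*x^2 - 37*x + 30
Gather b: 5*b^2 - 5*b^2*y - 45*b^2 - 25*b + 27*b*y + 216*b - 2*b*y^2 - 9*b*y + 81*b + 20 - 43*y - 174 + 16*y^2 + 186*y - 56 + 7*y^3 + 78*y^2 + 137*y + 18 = b^2*(-5*y - 40) + b*(-2*y^2 + 18*y + 272) + 7*y^3 + 94*y^2 + 280*y - 192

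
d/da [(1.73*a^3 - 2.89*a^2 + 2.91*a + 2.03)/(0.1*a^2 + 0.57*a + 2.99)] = (0.173*a^4 + 1.9722*a^3 + 13.5798*a^2 - 17.6882*a + 7.5438)/(0.01*a^4 + 0.114*a^3 + 0.9229*a^2 + 3.4086*a + 8.9401)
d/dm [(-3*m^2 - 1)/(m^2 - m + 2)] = (3*m^2 - 10*m - 1)/(m^4 - 2*m^3 + 5*m^2 - 4*m + 4)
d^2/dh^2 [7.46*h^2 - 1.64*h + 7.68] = 14.9200000000000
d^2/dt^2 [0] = 0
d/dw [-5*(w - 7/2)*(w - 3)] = 65/2 - 10*w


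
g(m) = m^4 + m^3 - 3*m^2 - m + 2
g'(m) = 4*m^3 + 3*m^2 - 6*m - 1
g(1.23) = 0.38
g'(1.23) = 3.60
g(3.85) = 230.46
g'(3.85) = 248.63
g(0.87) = 0.09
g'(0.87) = -1.32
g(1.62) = 3.65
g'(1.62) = 14.16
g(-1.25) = -0.95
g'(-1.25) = 3.38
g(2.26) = 22.05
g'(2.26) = 46.94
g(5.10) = 728.04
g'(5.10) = 577.03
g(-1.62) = -1.62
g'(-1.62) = -0.41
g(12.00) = 22022.00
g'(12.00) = 7271.00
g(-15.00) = 46592.00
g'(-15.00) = -12736.00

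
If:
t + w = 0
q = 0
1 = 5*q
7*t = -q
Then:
No Solution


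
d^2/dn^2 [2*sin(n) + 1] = -2*sin(n)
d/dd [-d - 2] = -1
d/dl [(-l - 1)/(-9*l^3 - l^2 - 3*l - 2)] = (9*l^3 + l^2 + 3*l - (l + 1)*(27*l^2 + 2*l + 3) + 2)/(9*l^3 + l^2 + 3*l + 2)^2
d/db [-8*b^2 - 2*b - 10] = -16*b - 2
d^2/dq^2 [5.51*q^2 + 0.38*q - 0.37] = 11.0200000000000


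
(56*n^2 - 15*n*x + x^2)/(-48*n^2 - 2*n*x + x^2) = (-7*n + x)/(6*n + x)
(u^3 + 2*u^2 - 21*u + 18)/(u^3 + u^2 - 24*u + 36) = (u - 1)/(u - 2)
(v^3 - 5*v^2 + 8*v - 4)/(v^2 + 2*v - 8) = (v^2 - 3*v + 2)/(v + 4)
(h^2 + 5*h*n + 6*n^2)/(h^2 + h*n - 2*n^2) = (h + 3*n)/(h - n)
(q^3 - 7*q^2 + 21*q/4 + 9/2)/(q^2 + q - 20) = (q^3 - 7*q^2 + 21*q/4 + 9/2)/(q^2 + q - 20)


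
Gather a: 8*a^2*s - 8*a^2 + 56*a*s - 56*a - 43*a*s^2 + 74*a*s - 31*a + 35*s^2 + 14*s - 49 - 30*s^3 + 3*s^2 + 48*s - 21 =a^2*(8*s - 8) + a*(-43*s^2 + 130*s - 87) - 30*s^3 + 38*s^2 + 62*s - 70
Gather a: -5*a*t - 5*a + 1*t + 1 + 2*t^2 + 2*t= a*(-5*t - 5) + 2*t^2 + 3*t + 1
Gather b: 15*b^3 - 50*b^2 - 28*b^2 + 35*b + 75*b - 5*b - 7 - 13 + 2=15*b^3 - 78*b^2 + 105*b - 18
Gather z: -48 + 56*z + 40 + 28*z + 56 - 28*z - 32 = 56*z + 16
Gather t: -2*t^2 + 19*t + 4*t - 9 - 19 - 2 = -2*t^2 + 23*t - 30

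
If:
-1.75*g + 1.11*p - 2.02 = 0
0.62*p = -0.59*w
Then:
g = -0.603594470046083*w - 1.15428571428571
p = -0.951612903225806*w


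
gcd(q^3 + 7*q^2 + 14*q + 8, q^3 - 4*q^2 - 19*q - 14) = q^2 + 3*q + 2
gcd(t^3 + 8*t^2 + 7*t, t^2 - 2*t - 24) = 1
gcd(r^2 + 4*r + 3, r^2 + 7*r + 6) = r + 1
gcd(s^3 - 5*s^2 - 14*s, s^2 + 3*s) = s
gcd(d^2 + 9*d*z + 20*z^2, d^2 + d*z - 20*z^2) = d + 5*z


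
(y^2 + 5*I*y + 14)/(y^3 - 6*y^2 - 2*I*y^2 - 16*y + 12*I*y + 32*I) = (y + 7*I)/(y^2 - 6*y - 16)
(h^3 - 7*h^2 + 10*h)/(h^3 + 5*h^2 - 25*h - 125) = h*(h - 2)/(h^2 + 10*h + 25)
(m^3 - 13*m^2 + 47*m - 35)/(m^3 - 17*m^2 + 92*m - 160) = (m^2 - 8*m + 7)/(m^2 - 12*m + 32)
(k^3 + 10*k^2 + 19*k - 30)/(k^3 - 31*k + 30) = (k + 5)/(k - 5)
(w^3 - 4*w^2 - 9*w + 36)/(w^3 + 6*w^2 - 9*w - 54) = (w - 4)/(w + 6)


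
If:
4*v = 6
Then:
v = 3/2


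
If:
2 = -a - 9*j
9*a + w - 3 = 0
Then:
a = 1/3 - w/9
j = w/81 - 7/27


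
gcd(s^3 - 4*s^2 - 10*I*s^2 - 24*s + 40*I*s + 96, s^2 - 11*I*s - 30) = s - 6*I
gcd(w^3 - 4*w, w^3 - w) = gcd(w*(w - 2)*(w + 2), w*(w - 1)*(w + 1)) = w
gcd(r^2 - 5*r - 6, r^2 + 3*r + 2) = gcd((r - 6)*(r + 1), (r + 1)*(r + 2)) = r + 1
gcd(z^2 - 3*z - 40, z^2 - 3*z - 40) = z^2 - 3*z - 40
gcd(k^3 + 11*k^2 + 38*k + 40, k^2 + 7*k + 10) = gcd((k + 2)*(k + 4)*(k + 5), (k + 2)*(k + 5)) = k^2 + 7*k + 10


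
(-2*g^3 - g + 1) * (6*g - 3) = -12*g^4 + 6*g^3 - 6*g^2 + 9*g - 3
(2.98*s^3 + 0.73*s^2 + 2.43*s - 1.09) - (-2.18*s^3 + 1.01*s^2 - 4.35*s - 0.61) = 5.16*s^3 - 0.28*s^2 + 6.78*s - 0.48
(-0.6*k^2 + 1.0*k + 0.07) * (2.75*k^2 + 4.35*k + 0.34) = -1.65*k^4 + 0.14*k^3 + 4.3385*k^2 + 0.6445*k + 0.0238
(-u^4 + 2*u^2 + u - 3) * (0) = 0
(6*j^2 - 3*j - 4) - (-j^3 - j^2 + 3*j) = j^3 + 7*j^2 - 6*j - 4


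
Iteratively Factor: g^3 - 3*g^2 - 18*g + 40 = (g - 5)*(g^2 + 2*g - 8) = (g - 5)*(g - 2)*(g + 4)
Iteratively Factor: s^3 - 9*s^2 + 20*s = (s - 4)*(s^2 - 5*s) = (s - 5)*(s - 4)*(s)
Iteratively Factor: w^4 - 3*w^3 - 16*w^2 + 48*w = (w - 3)*(w^3 - 16*w) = w*(w - 3)*(w^2 - 16) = w*(w - 3)*(w + 4)*(w - 4)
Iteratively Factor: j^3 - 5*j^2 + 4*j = (j - 4)*(j^2 - j) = j*(j - 4)*(j - 1)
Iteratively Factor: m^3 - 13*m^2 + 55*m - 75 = (m - 5)*(m^2 - 8*m + 15) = (m - 5)^2*(m - 3)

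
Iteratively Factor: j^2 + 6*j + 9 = (j + 3)*(j + 3)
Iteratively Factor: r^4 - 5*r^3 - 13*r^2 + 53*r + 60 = (r - 4)*(r^3 - r^2 - 17*r - 15) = (r - 4)*(r + 1)*(r^2 - 2*r - 15) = (r - 4)*(r + 1)*(r + 3)*(r - 5)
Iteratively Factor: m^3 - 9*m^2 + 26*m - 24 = (m - 3)*(m^2 - 6*m + 8) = (m - 3)*(m - 2)*(m - 4)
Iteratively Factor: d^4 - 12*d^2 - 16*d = (d + 2)*(d^3 - 2*d^2 - 8*d) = (d + 2)^2*(d^2 - 4*d) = (d - 4)*(d + 2)^2*(d)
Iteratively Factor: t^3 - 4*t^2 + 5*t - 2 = (t - 1)*(t^2 - 3*t + 2) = (t - 2)*(t - 1)*(t - 1)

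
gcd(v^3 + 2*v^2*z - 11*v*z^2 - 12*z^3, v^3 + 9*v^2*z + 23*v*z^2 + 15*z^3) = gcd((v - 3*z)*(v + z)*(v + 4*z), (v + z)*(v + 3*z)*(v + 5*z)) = v + z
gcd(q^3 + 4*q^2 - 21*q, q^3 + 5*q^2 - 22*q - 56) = q + 7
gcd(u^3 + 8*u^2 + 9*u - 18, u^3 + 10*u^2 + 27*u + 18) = u^2 + 9*u + 18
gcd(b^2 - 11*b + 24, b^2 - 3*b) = b - 3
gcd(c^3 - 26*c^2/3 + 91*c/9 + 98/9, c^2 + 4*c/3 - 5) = 1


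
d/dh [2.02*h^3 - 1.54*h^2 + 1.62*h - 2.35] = 6.06*h^2 - 3.08*h + 1.62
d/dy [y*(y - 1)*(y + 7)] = 3*y^2 + 12*y - 7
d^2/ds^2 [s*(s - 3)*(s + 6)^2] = 6*s*(2*s + 9)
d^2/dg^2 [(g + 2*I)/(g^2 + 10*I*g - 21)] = 2*(4*(g + 2*I)*(g + 5*I)^2 - 3*(g + 4*I)*(g^2 + 10*I*g - 21))/(g^2 + 10*I*g - 21)^3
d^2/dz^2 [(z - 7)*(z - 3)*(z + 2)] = 6*z - 16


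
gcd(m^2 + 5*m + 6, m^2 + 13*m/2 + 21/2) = m + 3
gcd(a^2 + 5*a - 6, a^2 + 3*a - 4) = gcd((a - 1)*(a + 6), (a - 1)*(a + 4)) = a - 1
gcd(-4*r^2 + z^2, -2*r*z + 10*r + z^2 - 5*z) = -2*r + z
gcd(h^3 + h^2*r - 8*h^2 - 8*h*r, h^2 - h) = h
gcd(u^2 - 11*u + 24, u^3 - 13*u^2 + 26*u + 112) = u - 8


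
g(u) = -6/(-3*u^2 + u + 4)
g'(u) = -6*(6*u - 1)/(-3*u^2 + u + 4)^2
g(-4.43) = 0.10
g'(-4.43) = 0.05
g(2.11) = 0.83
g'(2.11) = -1.33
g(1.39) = 14.77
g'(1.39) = -266.78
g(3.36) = 0.23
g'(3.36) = -0.16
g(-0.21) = -1.64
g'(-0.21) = 1.01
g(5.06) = 0.09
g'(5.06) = -0.04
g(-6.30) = 0.05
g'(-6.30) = 0.02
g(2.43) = 0.53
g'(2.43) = -0.64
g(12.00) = 0.01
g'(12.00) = 0.00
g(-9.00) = 0.02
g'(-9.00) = 0.01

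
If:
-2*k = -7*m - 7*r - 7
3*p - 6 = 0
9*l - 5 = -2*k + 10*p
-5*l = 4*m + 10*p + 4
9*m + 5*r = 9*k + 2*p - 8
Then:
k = -2450/407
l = 1675/407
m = -18143/1628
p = 2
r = 13715/1628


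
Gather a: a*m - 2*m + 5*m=a*m + 3*m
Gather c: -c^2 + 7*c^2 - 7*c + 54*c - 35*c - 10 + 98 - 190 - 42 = 6*c^2 + 12*c - 144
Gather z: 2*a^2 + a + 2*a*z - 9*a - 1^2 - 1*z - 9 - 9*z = 2*a^2 - 8*a + z*(2*a - 10) - 10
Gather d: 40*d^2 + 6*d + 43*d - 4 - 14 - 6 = 40*d^2 + 49*d - 24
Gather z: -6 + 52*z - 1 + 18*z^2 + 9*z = 18*z^2 + 61*z - 7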